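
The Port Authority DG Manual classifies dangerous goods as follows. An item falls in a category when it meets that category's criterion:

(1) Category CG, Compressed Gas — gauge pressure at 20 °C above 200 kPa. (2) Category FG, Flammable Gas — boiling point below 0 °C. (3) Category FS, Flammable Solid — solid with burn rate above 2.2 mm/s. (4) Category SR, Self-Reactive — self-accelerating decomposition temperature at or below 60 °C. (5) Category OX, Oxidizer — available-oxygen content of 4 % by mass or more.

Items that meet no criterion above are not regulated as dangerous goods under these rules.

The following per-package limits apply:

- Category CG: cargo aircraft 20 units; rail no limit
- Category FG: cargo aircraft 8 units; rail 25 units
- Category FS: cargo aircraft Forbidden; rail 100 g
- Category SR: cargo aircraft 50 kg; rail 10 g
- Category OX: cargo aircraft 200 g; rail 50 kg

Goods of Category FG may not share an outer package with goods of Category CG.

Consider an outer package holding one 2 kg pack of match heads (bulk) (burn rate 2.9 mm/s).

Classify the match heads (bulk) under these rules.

The match heads (bulk) have burn rate 2.9 mm/s, which is > 2.2 mm/s, so they are Category FS (Flammable Solid).

Category FS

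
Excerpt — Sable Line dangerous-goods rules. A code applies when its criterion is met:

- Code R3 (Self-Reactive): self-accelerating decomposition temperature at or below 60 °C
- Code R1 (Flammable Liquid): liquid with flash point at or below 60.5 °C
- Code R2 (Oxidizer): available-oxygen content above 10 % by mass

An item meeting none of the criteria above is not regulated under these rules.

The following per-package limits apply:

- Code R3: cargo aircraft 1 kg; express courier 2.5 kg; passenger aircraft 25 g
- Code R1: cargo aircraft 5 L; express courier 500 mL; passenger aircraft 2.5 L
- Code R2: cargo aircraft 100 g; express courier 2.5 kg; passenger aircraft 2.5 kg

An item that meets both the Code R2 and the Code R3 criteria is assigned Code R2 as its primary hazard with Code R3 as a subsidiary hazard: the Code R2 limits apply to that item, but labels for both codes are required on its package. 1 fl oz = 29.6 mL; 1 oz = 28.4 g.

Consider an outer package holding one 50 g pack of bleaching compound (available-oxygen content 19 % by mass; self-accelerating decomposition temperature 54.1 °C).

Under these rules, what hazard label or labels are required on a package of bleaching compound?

With available-oxygen content 19 % by mass (> 10 % by mass), the bleaching compound falls in Code R2.
With self-accelerating decomposition temperature 54.1 °C (≤ 60 °C), the bleaching compound falls in Code R3.
By the precedence rule Code R2 is primary and Code R3 is subsidiary, and that rule requires both labels on the package.

Code R2 and R3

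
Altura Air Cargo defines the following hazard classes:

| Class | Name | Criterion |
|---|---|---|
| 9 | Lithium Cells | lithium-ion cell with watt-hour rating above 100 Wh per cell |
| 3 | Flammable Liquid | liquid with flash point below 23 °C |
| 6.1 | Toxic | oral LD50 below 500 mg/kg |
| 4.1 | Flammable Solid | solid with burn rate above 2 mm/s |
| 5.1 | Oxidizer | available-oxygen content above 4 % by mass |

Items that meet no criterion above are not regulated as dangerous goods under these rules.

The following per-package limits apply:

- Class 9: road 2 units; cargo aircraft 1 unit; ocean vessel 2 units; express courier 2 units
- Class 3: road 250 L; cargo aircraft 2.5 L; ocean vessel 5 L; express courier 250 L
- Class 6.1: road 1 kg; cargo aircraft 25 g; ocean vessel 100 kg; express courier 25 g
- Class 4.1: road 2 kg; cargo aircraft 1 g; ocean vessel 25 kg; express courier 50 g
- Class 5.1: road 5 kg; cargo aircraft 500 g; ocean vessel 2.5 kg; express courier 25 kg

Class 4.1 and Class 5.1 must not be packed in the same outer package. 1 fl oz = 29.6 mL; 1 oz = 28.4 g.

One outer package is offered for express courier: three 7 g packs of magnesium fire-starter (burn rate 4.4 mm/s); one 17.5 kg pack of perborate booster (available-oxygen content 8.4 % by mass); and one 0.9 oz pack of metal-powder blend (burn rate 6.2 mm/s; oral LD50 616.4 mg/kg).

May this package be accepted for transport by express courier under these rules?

No

With burn rate 4.4 mm/s (> 2 mm/s), the magnesium fire-starter falls in Class 4.1.
With available-oxygen content 8.4 % by mass (> 4 % by mass), the perborate booster falls in Class 5.1.
Metal-powder blend: burn rate 6.2 mm/s > 2 mm/s → Class 4.1 (Flammable Solid).
Total Class 4.1: (three 7 g packs = 21 g) + (one 0.9 oz pack = 25.56 g) = 46.56 g.
46.56 g is within the express courier limit of 50 g for Class 4.1.
Class 5.1 quantity: 17.5 kg.
That is within the Class 5.1 express courier limit of 25 kg.
Class 4.1 and Class 5.1 may not share an outer package.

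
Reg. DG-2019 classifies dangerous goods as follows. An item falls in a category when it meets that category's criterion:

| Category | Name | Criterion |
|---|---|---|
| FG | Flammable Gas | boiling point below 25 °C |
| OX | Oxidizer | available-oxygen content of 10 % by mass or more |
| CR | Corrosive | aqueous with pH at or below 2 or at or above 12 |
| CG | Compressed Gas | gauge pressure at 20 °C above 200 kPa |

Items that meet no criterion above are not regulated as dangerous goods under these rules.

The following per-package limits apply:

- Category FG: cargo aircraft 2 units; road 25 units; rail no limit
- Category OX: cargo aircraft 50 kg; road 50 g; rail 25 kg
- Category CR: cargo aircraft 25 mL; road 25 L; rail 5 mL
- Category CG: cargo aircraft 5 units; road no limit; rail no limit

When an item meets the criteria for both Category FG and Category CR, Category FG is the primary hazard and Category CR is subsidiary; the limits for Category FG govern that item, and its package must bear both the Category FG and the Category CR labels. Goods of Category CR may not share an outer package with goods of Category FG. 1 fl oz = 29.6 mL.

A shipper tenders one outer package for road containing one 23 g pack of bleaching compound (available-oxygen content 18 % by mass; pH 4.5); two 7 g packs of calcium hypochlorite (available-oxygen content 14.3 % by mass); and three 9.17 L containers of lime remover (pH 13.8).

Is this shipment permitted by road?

With available-oxygen content 18 % by mass (≥ 10 % by mass), the bleaching compound falls in Category OX.
Calcium hypochlorite: available-oxygen content 14.3 % by mass ≥ 10 % by mass → Category OX (Oxidizer).
Lime remover: pH 13.8 ≥ 12 → Category CR (Corrosive).
Category OX net quantity: 23 g + (two 7 g packs = 14 g) = 37 g.
37 g is within the road limit of 50 g for Category OX.
Category CR quantity: three 9.17 L containers = 27.51 L.
That exceeds the Category CR road limit of 25 L.
The segregation rule (Category CR with Category FG) does not apply to Category OX with Category CR.

No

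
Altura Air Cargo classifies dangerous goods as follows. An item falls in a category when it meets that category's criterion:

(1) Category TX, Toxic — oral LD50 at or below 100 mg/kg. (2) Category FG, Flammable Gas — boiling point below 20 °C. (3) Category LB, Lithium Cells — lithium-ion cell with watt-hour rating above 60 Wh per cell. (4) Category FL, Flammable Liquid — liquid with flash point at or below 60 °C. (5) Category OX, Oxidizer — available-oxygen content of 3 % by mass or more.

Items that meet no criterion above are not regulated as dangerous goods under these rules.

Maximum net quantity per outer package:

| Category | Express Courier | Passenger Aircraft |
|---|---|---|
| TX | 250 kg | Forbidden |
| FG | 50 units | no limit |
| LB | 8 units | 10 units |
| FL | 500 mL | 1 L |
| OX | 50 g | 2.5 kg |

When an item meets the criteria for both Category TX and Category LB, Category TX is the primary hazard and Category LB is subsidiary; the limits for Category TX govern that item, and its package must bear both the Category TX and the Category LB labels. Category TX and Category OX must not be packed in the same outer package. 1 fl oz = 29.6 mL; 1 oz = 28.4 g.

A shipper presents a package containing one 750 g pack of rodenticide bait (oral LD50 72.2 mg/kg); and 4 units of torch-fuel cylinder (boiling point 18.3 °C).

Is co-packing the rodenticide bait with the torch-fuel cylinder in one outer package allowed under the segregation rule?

Rodenticide bait: oral LD50 72.2 mg/kg ≤ 100 mg/kg → Category TX (Toxic).
The torch-fuel cylinder has boiling point 18.3 °C, which is < 20 °C, so it is Category FG (Flammable Gas).
No segregation rule bars Category TX with Category FG.

Yes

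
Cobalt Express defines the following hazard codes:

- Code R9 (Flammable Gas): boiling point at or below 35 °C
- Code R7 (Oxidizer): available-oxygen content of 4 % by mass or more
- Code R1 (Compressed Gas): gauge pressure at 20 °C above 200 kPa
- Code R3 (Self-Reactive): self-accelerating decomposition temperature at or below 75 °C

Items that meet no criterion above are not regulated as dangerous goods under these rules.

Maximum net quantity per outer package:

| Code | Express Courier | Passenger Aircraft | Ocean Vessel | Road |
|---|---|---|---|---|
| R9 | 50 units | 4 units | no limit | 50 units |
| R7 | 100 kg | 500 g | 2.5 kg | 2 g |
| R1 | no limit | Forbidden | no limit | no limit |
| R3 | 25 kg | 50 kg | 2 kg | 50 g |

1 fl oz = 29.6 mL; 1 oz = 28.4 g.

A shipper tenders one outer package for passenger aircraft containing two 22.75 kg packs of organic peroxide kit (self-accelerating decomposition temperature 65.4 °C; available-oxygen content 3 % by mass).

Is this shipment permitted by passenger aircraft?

Yes

Self-accelerating decomposition temperature 65.4 °C meets the Code R3 criterion (Self-Reactive), so the organic peroxide kit is Code R3.
Code R3 quantity: two 22.75 kg packs = 45.5 kg.
45.5 kg ≤ 50 kg (passenger aircraft limit, Code R3) — within limit.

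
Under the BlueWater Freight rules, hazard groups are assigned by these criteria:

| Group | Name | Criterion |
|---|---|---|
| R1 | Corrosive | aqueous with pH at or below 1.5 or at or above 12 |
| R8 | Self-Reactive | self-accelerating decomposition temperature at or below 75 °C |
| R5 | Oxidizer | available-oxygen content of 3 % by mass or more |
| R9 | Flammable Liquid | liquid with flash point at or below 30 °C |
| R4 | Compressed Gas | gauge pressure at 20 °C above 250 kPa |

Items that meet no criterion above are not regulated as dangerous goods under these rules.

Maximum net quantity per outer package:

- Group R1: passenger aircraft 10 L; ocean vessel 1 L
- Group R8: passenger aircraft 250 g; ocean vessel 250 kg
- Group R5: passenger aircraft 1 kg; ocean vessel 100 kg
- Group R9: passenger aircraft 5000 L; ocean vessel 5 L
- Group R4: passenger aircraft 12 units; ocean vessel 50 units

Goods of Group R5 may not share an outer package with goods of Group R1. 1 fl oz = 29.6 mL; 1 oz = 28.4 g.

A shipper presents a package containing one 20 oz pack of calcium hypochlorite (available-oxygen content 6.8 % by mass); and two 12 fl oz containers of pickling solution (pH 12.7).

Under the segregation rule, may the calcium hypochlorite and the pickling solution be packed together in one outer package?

No

Available-oxygen content 6.8 % by mass meets the Group R5 criterion (Oxidizer), so the calcium hypochlorite is Group R5.
With pH 12.7 (≥ 12), the pickling solution falls in Group R1.
Group R5 and Group R1 may not share an outer package.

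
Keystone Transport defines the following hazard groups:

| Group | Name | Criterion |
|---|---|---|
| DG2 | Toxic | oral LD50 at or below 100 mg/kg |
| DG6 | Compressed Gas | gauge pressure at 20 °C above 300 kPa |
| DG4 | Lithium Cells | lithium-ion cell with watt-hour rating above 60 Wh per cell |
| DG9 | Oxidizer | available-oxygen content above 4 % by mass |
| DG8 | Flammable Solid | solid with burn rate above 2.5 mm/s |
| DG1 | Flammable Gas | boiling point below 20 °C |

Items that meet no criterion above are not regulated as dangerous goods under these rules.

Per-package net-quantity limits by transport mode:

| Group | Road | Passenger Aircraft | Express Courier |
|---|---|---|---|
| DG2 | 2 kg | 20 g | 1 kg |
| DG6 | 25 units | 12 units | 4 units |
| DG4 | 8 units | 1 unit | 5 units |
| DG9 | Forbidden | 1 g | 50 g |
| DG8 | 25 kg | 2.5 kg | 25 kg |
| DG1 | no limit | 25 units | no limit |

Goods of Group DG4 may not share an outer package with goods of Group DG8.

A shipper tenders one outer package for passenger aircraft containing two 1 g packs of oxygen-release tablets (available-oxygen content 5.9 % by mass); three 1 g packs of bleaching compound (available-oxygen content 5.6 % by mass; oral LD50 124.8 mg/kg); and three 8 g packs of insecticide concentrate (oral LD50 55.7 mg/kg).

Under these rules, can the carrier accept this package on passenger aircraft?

No

Oxygen-release tablets: available-oxygen content 5.9 % by mass > 4 % by mass → Group DG9 (Oxidizer).
With available-oxygen content 5.6 % by mass (> 4 % by mass), the bleaching compound falls in Group DG9.
The insecticide concentrate has oral LD50 55.7 mg/kg, which is ≤ 100 mg/kg, so it is Group DG2 (Toxic).
Group DG9 net quantity: (two 1 g packs = 2 g) + (three 1 g packs = 3 g) = 5 g.
That exceeds the Group DG9 passenger aircraft limit of 1 g.
Group DG2 quantity: three 8 g packs = 24 g.
24 g exceeds the passenger aircraft limit of 20 g for Group DG2.
The segregation rule (Group DG4 with Group DG8) does not apply to Group DG9 with Group DG2.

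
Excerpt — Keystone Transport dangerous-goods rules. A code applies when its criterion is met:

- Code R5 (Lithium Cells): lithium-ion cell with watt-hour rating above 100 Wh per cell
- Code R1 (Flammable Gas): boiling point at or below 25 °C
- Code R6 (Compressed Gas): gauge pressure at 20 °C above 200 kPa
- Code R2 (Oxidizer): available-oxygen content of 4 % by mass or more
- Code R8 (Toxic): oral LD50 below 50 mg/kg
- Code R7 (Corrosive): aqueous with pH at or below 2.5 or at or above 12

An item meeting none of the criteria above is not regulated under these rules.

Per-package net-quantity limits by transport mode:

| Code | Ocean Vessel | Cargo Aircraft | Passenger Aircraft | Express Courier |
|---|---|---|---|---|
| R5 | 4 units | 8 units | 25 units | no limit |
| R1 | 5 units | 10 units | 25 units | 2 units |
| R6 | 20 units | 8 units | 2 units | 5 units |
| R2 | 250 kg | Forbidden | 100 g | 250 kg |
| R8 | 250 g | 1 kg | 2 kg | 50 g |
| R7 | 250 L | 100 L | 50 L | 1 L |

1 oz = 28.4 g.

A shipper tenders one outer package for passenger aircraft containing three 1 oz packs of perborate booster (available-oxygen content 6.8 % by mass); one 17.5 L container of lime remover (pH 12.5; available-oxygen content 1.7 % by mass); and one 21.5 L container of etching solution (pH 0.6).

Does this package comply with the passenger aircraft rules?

Available-oxygen content 6.8 % by mass meets the Code R2 criterion (Oxidizer), so the perborate booster is Code R2.
With pH 12.5 (≥ 12), the lime remover falls in Code R7.
pH 0.6 meets the Code R7 criterion (Corrosive), so the etching solution is Code R7.
Code R2 quantity: three 1 oz packs = 85.2 g.
85.2 g ≤ 100 g (passenger aircraft limit, Code R2) — within limit.
Code R7 net quantity: 17.5 L + 21.5 L = 39 L.
That is within the Code R7 passenger aircraft limit of 50 L.
Every hazard code is within its passenger aircraft limit and no segregation rule is violated.

Yes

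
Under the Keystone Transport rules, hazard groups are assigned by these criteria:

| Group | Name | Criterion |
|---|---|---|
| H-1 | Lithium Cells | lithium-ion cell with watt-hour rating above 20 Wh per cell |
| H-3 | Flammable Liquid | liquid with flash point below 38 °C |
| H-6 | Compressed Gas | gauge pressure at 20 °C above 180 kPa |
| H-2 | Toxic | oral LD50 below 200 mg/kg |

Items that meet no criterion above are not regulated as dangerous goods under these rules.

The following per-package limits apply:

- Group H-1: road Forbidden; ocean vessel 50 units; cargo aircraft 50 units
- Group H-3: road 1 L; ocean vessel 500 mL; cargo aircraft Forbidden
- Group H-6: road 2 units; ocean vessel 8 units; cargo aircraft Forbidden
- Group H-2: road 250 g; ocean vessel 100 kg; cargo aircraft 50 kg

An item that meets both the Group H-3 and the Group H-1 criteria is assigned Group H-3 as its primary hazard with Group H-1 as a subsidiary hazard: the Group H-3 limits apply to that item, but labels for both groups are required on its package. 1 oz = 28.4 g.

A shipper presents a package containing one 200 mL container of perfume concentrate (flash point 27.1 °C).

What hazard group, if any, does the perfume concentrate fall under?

Group H-3

Flash point 27.1 °C meets the Group H-3 criterion (Flammable Liquid), so the perfume concentrate is Group H-3.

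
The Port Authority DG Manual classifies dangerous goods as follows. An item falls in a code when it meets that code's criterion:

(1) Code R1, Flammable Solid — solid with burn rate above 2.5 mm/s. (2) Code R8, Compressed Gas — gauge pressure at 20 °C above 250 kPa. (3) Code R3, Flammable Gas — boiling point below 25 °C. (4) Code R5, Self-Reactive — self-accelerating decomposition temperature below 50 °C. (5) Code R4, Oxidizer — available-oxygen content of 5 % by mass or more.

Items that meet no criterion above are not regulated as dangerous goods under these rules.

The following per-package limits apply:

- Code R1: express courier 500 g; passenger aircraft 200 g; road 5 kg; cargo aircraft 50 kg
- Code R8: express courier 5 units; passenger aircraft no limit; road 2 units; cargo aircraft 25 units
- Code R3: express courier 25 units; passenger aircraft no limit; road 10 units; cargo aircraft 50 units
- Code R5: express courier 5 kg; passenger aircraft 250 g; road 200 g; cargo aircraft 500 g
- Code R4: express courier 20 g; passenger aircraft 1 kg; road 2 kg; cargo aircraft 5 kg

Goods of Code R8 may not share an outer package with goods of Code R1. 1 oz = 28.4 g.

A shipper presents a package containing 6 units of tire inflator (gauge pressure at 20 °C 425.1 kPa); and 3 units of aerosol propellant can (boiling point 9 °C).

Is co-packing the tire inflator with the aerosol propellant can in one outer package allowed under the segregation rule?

With gauge pressure at 20 °C 425.1 kPa (> 250 kPa), the tire inflator falls in Code R8.
The aerosol propellant can has boiling point 9 °C, which is < 25 °C, so it is Code R3 (Flammable Gas).
No segregation rule bars Code R8 with Code R3.

Yes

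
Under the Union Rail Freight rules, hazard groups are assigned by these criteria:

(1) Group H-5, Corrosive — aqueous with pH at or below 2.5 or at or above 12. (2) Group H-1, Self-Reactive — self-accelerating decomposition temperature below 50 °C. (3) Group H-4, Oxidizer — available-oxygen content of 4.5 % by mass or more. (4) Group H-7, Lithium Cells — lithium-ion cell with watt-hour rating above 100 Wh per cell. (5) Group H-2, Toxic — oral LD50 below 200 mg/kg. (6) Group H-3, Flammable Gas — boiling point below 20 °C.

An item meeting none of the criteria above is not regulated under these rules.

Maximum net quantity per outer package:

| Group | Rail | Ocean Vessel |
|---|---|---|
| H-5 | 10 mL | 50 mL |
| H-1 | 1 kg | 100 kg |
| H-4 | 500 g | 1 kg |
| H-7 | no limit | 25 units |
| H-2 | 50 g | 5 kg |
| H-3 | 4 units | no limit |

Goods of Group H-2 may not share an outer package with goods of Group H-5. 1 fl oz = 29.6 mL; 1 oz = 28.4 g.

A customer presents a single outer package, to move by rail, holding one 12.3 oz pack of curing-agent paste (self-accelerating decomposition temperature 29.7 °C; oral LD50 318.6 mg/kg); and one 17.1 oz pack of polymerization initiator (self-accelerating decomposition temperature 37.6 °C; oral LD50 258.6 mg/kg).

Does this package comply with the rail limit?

Yes

Curing-agent paste: self-accelerating decomposition temperature 29.7 °C < 50 °C → Group H-1 (Self-Reactive).
With self-accelerating decomposition temperature 37.6 °C (< 50 °C), the polymerization initiator falls in Group H-1.
Group H-1 net quantity: (one 12.3 oz pack = 349.32 g) + (one 17.1 oz pack = 485.64 g) = 834.96 g.
834.96 g ≤ 1 kg (rail limit, Group H-1) — within limit.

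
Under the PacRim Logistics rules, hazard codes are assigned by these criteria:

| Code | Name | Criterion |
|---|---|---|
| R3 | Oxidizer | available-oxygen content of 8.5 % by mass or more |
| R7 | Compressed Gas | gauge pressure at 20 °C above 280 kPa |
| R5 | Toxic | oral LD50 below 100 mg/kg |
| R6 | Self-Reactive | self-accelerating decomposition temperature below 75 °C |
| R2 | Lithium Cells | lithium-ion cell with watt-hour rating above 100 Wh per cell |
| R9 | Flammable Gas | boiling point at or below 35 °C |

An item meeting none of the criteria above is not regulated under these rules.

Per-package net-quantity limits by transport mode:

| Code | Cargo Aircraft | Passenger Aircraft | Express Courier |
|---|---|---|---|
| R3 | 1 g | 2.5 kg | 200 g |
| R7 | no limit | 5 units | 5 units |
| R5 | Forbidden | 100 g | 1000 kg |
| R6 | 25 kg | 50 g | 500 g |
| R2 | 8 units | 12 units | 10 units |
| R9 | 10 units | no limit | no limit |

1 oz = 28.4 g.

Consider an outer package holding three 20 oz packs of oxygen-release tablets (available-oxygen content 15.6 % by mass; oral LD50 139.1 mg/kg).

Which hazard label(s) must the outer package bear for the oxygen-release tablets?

With available-oxygen content 15.6 % by mass (≥ 8.5 % by mass), the oxygen-release tablets fall in Code R3.
Only the Code R3 label is required.

Code R3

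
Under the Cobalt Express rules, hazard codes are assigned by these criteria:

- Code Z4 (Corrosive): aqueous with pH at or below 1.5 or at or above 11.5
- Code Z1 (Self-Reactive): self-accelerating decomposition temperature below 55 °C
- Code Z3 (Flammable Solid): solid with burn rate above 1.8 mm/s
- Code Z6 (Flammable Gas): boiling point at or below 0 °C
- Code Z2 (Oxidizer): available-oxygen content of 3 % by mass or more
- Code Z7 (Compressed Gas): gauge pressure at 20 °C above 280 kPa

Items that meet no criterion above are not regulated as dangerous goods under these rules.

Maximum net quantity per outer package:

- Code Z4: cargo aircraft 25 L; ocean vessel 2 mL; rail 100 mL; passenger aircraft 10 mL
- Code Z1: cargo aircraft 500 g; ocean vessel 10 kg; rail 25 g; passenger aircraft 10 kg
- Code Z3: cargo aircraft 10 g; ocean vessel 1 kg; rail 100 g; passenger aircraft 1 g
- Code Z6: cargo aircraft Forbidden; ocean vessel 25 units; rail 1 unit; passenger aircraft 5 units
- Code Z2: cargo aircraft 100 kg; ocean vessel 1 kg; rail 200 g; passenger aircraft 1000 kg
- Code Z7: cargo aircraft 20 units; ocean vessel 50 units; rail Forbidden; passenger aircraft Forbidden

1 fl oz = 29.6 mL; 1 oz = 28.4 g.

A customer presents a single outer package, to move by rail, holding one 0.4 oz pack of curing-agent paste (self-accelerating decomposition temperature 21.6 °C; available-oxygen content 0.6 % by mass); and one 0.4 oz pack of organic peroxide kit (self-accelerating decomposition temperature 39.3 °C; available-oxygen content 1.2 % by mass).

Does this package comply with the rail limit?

The curing-agent paste has self-accelerating decomposition temperature 21.6 °C, which is < 55 °C, so it is Code Z1 (Self-Reactive).
The organic peroxide kit has self-accelerating decomposition temperature 39.3 °C, which is < 55 °C, so it is Code Z1 (Self-Reactive).
Total Code Z1: (one 0.4 oz pack = 11.36 g) + (one 0.4 oz pack = 11.36 g) = 22.72 g.
That is within the Code Z1 rail limit of 25 g.

Yes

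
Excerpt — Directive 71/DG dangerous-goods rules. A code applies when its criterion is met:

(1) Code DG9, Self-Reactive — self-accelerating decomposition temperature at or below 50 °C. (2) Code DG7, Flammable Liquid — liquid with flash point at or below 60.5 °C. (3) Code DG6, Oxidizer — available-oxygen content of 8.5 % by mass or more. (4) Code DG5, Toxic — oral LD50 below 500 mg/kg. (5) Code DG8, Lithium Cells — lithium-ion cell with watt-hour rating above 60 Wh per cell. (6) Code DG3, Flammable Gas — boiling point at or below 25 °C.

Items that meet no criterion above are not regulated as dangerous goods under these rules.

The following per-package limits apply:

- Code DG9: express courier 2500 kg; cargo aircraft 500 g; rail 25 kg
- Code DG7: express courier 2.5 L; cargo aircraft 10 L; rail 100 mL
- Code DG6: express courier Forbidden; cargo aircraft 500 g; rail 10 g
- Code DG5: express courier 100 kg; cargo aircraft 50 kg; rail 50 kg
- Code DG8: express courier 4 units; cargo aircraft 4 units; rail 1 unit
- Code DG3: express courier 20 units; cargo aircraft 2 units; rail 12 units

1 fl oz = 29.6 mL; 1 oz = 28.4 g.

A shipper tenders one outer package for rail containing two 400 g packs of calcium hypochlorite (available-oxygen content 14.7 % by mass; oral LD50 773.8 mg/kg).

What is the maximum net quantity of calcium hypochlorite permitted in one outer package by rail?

10 g

The calcium hypochlorite has available-oxygen content 14.7 % by mass, which is ≥ 8.5 % by mass, so it is Code DG6 (Oxidizer).
The rail limit for Code DG6 is 10 g.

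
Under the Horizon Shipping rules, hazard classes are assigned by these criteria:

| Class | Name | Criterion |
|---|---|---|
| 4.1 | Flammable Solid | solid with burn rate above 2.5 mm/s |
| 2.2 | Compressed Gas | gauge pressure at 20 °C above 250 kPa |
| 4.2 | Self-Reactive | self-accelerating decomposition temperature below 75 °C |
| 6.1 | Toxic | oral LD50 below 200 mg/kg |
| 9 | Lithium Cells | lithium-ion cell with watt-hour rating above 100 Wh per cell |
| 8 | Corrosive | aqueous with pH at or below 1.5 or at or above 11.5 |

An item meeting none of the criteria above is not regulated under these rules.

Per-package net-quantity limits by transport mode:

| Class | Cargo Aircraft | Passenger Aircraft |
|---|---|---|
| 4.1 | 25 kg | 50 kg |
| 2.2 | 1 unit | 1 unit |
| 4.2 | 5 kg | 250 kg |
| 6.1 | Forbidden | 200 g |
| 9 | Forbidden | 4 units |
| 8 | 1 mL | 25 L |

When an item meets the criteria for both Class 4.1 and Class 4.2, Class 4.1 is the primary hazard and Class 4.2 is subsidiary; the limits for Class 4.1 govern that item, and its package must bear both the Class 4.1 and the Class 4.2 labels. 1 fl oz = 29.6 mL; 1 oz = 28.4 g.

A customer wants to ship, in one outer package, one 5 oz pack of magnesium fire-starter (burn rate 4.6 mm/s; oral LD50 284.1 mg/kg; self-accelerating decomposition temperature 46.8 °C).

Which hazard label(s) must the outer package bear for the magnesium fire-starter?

With burn rate 4.6 mm/s (> 2.5 mm/s), the magnesium fire-starter falls in Class 4.1.
With self-accelerating decomposition temperature 46.8 °C (< 75 °C), the magnesium fire-starter falls in Class 4.2.
By the precedence rule Class 4.1 is primary and Class 4.2 is subsidiary, and that rule requires both labels on the package.

Class 4.1 and 4.2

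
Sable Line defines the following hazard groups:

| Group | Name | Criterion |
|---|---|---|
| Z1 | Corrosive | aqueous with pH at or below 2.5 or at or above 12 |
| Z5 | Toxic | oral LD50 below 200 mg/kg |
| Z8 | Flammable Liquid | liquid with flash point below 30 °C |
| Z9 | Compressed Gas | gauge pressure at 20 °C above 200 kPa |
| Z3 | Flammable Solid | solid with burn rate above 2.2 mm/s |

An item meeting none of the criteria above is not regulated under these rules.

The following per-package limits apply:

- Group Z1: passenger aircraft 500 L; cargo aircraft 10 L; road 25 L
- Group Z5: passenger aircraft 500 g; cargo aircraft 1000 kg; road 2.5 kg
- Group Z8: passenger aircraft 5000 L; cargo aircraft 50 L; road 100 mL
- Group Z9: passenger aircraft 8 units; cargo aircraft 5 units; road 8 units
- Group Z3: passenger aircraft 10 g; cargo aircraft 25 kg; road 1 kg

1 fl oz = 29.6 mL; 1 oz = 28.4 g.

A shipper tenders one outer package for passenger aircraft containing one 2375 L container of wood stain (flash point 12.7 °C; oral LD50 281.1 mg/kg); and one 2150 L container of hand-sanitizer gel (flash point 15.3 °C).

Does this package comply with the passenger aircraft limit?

With flash point 12.7 °C (< 30 °C), the wood stain falls in Group Z8.
The hand-sanitizer gel has flash point 15.3 °C, which is < 30 °C, so it is Group Z8 (Flammable Liquid).
Total Group Z8: 2375 L + 2150 L = 4525 L.
That is within the Group Z8 passenger aircraft limit of 5000 L.

Yes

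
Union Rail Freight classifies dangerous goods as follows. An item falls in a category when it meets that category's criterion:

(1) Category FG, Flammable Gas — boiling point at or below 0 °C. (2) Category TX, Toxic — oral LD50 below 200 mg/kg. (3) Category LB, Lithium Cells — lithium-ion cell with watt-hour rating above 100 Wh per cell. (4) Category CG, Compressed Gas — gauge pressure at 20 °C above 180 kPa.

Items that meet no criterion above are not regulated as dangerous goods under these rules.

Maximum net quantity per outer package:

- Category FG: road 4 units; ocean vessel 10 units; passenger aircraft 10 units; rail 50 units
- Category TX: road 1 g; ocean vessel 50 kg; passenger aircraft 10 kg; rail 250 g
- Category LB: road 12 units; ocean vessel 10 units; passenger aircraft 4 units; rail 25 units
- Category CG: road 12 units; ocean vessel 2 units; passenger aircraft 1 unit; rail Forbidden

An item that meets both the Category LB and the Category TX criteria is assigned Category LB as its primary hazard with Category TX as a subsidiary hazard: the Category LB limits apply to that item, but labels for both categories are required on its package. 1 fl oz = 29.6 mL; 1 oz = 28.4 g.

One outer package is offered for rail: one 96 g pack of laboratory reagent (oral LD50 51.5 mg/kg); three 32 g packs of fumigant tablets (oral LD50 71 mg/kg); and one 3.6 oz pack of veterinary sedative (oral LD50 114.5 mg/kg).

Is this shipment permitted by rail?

Laboratory reagent: oral LD50 51.5 mg/kg < 200 mg/kg → Category TX (Toxic).
Oral LD50 71 mg/kg meets the Category TX criterion (Toxic), so the fumigant tablets are Category TX.
The veterinary sedative has oral LD50 114.5 mg/kg, which is < 200 mg/kg, so it is Category TX (Toxic).
Category TX net quantity: 96 g + (three 32 g packs = 96 g) + (one 3.6 oz pack = 102.24 g) = 294.24 g.
294.24 g exceeds the rail limit of 250 g for Category TX.

No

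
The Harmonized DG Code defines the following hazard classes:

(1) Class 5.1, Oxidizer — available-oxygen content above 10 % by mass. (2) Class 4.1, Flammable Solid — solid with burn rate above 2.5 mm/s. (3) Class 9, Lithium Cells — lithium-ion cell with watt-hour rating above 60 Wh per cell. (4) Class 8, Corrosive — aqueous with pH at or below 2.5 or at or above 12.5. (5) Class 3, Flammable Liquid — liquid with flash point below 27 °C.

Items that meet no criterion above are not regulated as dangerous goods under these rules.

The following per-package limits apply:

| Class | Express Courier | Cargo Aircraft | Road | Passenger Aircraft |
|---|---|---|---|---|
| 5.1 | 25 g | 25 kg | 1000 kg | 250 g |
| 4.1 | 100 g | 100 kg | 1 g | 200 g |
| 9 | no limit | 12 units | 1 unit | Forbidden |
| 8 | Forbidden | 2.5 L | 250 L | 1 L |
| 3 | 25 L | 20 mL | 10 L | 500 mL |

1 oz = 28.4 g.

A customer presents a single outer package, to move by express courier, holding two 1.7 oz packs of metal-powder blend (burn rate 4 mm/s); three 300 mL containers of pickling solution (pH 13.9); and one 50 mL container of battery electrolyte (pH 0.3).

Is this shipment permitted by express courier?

With burn rate 4 mm/s (> 2.5 mm/s), the metal-powder blend falls in Class 4.1.
With pH 13.9 (≥ 12.5), the pickling solution falls in Class 8.
With pH 0.3 (≤ 2.5), the battery electrolyte falls in Class 8.
Total Class 8: (three 300 mL containers = 900 mL) + 50 mL = 950 mL.
By express courier, Class 8 is Forbidden regardless of quantity.
Class 4.1 quantity: two 1.7 oz packs = 96.56 g.
96.56 g ≤ 100 g (express courier limit, Class 4.1) — within limit.

No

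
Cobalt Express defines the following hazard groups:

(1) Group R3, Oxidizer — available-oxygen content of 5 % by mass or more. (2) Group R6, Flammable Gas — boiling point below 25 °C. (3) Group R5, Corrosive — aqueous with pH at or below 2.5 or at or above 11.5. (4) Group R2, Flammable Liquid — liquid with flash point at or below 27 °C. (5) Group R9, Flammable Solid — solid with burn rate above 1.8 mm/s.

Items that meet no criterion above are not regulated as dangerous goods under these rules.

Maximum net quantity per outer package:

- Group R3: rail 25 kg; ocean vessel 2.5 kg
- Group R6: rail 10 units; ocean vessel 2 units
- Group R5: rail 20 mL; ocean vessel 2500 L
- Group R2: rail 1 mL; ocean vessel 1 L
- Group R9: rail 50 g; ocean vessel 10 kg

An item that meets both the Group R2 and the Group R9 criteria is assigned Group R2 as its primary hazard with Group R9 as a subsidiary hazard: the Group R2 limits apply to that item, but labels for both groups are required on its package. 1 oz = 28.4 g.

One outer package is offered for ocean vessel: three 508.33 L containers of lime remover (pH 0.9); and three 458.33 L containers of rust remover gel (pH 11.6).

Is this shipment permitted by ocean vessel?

No

The lime remover has pH 0.9, which is ≤ 2.5, so it is Group R5 (Corrosive).
Rust remover gel: pH 11.6 ≥ 11.5 → Group R5 (Corrosive).
Group R5 net quantity: (three 508.33 L containers = 1524.99 L) + (three 458.33 L containers = 1374.99 L) = 2899.98 L.
That exceeds the Group R5 ocean vessel limit of 2500 L.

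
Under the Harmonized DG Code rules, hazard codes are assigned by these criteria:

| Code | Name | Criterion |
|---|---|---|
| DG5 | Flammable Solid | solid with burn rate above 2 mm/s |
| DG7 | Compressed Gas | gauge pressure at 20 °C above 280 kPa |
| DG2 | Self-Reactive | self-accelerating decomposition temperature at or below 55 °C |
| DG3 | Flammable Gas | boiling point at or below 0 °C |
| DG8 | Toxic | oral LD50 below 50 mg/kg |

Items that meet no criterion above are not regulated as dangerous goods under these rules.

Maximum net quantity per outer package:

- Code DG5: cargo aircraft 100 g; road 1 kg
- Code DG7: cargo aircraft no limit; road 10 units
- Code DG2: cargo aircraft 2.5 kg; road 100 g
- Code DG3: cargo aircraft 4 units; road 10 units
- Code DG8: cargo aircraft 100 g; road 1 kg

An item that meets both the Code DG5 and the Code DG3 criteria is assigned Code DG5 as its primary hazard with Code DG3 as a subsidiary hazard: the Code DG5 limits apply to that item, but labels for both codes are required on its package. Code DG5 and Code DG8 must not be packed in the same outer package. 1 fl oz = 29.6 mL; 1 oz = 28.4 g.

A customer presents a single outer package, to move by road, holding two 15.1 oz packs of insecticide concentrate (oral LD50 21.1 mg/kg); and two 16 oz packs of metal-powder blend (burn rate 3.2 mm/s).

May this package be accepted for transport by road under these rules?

No

With oral LD50 21.1 mg/kg (< 50 mg/kg), the insecticide concentrate falls in Code DG8.
With burn rate 3.2 mm/s (> 2 mm/s), the metal-powder blend falls in Code DG5.
Code DG5 quantity: two 16 oz packs = 908.8 g.
That is within the Code DG5 road limit of 1 kg.
Code DG8 quantity: two 15.1 oz packs = 857.68 g.
857.68 g is within the road limit of 1 kg for Code DG8.
Code DG5 and Code DG8 may not share an outer package.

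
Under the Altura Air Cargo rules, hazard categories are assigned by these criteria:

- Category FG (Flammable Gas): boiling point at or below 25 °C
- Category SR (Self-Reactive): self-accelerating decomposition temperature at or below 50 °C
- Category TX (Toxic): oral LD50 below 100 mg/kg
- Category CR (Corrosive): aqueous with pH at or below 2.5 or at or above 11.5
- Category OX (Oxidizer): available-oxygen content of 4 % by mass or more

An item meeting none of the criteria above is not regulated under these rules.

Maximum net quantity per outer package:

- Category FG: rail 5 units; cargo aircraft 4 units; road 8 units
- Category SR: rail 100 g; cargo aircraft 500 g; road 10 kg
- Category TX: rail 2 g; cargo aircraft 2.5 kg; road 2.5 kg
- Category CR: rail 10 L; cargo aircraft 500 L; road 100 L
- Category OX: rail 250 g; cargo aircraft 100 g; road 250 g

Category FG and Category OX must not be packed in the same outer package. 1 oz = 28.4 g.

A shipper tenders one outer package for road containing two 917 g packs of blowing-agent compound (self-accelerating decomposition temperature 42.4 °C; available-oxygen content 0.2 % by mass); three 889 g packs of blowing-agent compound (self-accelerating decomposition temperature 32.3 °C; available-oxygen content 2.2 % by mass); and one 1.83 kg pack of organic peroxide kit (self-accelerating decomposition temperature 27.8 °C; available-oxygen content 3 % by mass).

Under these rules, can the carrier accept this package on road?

Blowing-agent compound: self-accelerating decomposition temperature 42.4 °C ≤ 50 °C → Category SR (Self-Reactive).
Self-accelerating decomposition temperature 32.3 °C meets the Category SR criterion (Self-Reactive), so the blowing-agent compound is Category SR.
With self-accelerating decomposition temperature 27.8 °C (≤ 50 °C), the organic peroxide kit falls in Category SR.
Total Category SR: (two 917 g packs = 1.834 kg) + (three 889 g packs = 2.667 kg) + 1.83 kg = 6.331 kg.
6.331 kg is within the road limit of 10 kg for Category SR.

Yes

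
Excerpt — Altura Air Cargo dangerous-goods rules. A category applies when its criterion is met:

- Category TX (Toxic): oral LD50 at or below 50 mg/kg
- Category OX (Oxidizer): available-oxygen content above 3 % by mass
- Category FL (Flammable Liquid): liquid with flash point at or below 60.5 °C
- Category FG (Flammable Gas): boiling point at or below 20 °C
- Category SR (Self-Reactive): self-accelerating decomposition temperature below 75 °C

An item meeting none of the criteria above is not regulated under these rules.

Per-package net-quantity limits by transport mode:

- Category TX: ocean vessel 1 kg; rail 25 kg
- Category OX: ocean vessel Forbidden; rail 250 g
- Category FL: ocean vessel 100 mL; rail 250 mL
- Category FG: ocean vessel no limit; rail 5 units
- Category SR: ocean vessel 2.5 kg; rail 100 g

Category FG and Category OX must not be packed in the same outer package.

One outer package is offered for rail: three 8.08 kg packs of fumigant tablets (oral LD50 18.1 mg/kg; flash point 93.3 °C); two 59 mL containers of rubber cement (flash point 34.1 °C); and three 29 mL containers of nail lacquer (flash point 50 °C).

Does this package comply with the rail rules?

With oral LD50 18.1 mg/kg (≤ 50 mg/kg), the fumigant tablets fall in Category TX.
Rubber cement: flash point 34.1 °C ≤ 60.5 °C → Category FL (Flammable Liquid).
Flash point 50 °C meets the Category FL criterion (Flammable Liquid), so the nail lacquer is Category FL.
Total Category FL: (two 59 mL containers = 118 mL) + (three 29 mL containers = 87 mL) = 205 mL.
205 mL is within the rail limit of 250 mL for Category FL.
Category TX quantity: three 8.08 kg packs = 24.24 kg.
24.24 kg ≤ 25 kg (rail limit, Category TX) — within limit.
The segregation rule (Category FG with Category OX) does not apply to Category FL with Category TX.
Every hazard category is within its rail limit and no segregation rule is violated.

Yes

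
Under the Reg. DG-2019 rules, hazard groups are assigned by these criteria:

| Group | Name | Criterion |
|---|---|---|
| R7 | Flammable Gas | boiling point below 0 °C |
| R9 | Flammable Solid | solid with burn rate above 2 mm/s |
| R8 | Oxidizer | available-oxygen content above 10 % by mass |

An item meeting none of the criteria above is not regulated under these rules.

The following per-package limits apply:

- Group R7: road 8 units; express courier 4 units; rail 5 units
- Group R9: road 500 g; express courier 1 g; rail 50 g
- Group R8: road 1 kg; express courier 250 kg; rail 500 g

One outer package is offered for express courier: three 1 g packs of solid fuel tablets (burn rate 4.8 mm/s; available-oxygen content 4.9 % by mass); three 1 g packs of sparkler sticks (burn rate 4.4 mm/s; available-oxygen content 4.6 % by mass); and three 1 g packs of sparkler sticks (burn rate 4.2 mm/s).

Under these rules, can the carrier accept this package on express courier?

No

The solid fuel tablets have burn rate 4.8 mm/s, which is > 2 mm/s, so they are Group R9 (Flammable Solid).
The sparkler sticks have burn rate 4.4 mm/s, which is > 2 mm/s, so they are Group R9 (Flammable Solid).
Burn rate 4.2 mm/s meets the Group R9 criterion (Flammable Solid), so the sparkler sticks are Group R9.
Group R9 net quantity: (three 1 g packs = 3 g) + (three 1 g packs = 3 g) + (three 1 g packs = 3 g) = 9 g.
9 g exceeds the express courier limit of 1 g for Group R9.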